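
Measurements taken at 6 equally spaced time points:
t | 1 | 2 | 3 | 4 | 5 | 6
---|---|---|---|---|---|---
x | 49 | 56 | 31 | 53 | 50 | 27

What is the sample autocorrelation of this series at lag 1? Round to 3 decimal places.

-0.358

Mean x̄ = (49 + 56 + 31 + 53 + 50 + 27)/6 = 44.3333
Deviations from mean: 4.6667, 11.6667, -13.3333, 8.6667, 5.6667, -17.3333
Σ(x_t−x̄)(x_{t+1}−x̄) = (54.4444) + (-155.5556) + (-115.5556) + (49.1111) + (-98.2222) = -265.7778
Denominator Σ(x_t−x̄)² = 743.3333
r_1 = -265.7778 / 743.3333 = -0.358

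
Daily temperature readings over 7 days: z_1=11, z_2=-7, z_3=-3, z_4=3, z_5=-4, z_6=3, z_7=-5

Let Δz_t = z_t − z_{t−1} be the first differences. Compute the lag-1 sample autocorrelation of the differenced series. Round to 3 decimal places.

-0.354

First differences Δz: -18, 4, 6, -7, 7, -8
Mean of differences = -2.6667
Numerator Σ(Δz_t−Δz̄)(Δz_{t+1}−Δz̄) = -175.4444
Denominator Σ(Δz_t−Δz̄)² = 495.3333
r_1(Δz) = -175.4444 / 495.3333 = -0.354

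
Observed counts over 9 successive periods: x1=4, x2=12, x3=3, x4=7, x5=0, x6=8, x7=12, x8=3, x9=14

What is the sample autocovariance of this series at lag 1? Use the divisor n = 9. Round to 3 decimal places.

-9.444

Mean x̄ = (4 + 12 + 3 + 7 + 0 + 8 + 12 + 3 + 14)/9 = 7.0000
Σ_{t=1}^{8}(x_t−x̄)(x_{t+1}−x̄) = -85.0000
γ_1 = -85.0000 / 9 = -9.444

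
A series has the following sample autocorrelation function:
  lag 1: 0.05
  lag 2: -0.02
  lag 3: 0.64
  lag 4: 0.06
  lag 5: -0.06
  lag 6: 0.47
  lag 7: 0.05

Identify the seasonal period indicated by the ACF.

3

The largest autocorrelation is r_3 = 0.64, with a weaker echo at lag 6 (0.47); the remaining lags stay at or below 0.06.
The dominant spike at lag 3 indicates a seasonal period of 3.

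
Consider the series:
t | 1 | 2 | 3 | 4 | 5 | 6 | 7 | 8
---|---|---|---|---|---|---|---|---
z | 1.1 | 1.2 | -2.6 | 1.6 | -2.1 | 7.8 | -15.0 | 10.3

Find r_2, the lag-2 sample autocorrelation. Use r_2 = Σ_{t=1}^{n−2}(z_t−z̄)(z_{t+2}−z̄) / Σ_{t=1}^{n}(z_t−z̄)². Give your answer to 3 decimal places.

0.312

Mean z̄ = (1.1 + 1.2 − 2.6 + 1.6 − 2.1 + 7.8 − 15.0 + 10.3)/8 = 0.2875
Numerator Σ_{t=1}^{6}(z_t−z̄)(z_{t+2}−z̄) = 127.3234
Denominator Σ(z_t−z̄)² = 407.6488
r_2 = 127.3234 / 407.6488 = 0.312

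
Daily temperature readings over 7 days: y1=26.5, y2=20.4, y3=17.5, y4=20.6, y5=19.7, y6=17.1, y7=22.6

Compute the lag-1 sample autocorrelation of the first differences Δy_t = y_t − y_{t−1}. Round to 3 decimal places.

-0.095

First differences Δy: -6.1, -2.9, 3.1, -0.9, -2.6, 5.5
Mean of differences = -0.6500
Numerator Σ(Δy_t−Δȳ)(Δy_{t+1}−Δȳ) = -8.6175
Denominator Σ(Δy_t−Δȳ)² = 90.5150
r_1(Δy) = -8.6175 / 90.5150 = -0.095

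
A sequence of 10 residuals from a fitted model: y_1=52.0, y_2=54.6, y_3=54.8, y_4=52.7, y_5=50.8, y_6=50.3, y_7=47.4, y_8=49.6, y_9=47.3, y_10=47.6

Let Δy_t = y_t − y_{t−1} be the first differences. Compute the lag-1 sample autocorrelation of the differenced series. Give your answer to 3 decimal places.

First differences Δy: 2.6, 0.2, -2.1, -1.9, -0.5, -2.9, 2.2, -2.3, 0.3
Mean of differences = -0.4889
Numerator Σ(Δy_t−Δȳ)(Δy_{t+1}−Δȳ) = -9.4479
Denominator Σ(Δy_t−Δȳ)² = 31.5489
r_1(Δy) = -9.4479 / 31.5489 = -0.299

-0.299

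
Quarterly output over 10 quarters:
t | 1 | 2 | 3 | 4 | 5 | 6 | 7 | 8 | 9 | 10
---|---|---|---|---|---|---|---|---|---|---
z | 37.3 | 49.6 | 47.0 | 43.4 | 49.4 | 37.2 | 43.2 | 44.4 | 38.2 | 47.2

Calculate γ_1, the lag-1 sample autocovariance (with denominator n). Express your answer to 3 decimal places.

-7.821

Mean z̄ = (37.3 + 49.6 + 47.0 + 43.4 + 49.4 + 37.2 + 43.2 + 44.4 + 38.2 + 47.2)/10 = 43.6900
Σ_{t=1}^{9}(z_t−z̄)(z_{t+1}−z̄) = -78.2121
γ_1 = -78.2121 / 10 = -7.821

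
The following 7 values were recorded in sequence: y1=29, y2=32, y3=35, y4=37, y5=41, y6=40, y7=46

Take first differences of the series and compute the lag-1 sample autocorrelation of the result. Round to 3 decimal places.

-0.659

First differences Δy: 3, 3, 2, 4, -1, 6
Mean of differences = 2.8333
Numerator Σ(Δy_t−Δȳ)(Δy_{t+1}−Δȳ) = -17.6944
Denominator Σ(Δy_t−Δȳ)² = 26.8333
r_1(Δy) = -17.6944 / 26.8333 = -0.659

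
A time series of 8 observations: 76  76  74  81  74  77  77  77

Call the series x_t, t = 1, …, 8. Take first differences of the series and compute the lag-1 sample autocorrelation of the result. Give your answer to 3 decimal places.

-0.759

First differences Δx: 0, -2, 7, -7, 3, 0, 0
Mean of differences = 0.1429
Numerator Σ(Δx_t−Δx̄)(Δx_{t+1}−Δx̄) = -84.1633
Denominator Σ(Δx_t−Δx̄)² = 110.8571
r_1(Δx) = -84.1633 / 110.8571 = -0.759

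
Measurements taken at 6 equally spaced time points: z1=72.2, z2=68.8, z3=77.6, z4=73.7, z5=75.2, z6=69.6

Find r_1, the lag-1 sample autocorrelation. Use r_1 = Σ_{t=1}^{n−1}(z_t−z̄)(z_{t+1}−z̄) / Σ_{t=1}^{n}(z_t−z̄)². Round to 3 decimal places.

Mean z̄ = (72.2 + 68.8 + 77.6 + 73.7 + 75.2 + 69.6)/6 = 72.8500
Σ(z_t−z̄)(z_{t+1}−z̄) = (2.6325) + (-19.2375) + (4.0375) + (1.9975) + (-7.6375) = -18.2075
Denominator Σ(z_t−z̄)² = 56.1950
r_1 = -18.2075 / 56.1950 = -0.324

-0.324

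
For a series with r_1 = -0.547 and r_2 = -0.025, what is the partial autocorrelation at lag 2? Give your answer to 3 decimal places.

-0.463

φ_{22} = (r_2 − r_1²) / (1 − r_1²)
r_1² = (-0.547)² = 0.299209
Numerator = -0.025 − 0.2992 = -0.3242; denominator = 1 − 0.2992 = 0.7008
φ_{22} = -0.3242 / 0.7008 = -0.463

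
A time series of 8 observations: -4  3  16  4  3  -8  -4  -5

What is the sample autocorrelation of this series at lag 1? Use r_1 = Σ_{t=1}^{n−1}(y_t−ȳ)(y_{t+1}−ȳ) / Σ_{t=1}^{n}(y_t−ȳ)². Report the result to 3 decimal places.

Mean ȳ = (-4 + 3 + 16 + 4 + 3 − 8 − 4 − 5)/8 = 0.6250
Deviations from mean: -4.6250, 2.3750, 15.3750, 3.3750, 2.3750, -8.6250, -4.6250, -5.6250
Σ(y_t−ȳ)(y_{t+1}−ȳ) = (-10.9844) + (36.5156) + (51.8906) + (8.0156) + (-20.4844) + (39.8906) + (26.0156) = 130.8594
Denominator Σ(y_t−ȳ)² = 407.8750
r_1 = 130.8594 / 407.8750 = 0.321

0.321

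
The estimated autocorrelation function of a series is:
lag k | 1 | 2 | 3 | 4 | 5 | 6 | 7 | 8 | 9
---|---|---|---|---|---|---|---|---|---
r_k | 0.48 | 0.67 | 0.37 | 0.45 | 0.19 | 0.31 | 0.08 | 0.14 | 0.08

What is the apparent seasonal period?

The largest autocorrelation is r_2 = 0.67; the remaining lags stay at or below 0.48.
The dominant spike at lag 2 indicates a seasonal period of 2.

2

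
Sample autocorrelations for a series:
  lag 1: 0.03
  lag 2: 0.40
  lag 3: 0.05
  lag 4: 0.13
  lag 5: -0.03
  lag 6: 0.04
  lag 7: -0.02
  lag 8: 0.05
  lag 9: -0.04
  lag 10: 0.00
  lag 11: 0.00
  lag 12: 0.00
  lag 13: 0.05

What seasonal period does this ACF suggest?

2

The largest autocorrelation is r_2 = 0.40; the remaining lags stay at or below 0.13.
The dominant spike at lag 2 indicates a seasonal period of 2.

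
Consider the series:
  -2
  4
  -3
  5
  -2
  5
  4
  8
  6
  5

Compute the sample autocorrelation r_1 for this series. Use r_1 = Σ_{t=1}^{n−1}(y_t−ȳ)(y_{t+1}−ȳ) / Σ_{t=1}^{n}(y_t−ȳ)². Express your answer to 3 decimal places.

-0.112

Mean ȳ = (-2 + 4 − 3 + 5 − 2 + 5 + 4 + 8 + 6 + 5)/10 = 3.0000
Numerator Σ_{t=1}^{9}(y_t−ȳ)(y_{t+1}−ȳ) = -15.0000
Denominator Σ(y_t−ȳ)² = 134.0000
r_1 = -15.0000 / 134.0000 = -0.112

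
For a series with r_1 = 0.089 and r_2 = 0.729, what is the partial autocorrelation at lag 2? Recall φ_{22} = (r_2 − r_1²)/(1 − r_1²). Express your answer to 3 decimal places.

0.727

φ_{22} = (r_2 − r_1²) / (1 − r_1²)
r_1² = (0.089)² = 0.007921
Numerator = 0.729 − 0.0079 = 0.7211; denominator = 1 − 0.0079 = 0.9921
φ_{22} = 0.7211 / 0.9921 = 0.727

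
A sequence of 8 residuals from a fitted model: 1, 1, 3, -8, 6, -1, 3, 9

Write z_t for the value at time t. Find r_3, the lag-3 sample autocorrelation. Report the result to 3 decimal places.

0.109

Mean z̄ = (1 + 1 + 3 − 8 + 6 − 1 + 3 + 9)/8 = 1.7500
Σ(z_t−z̄)(z_{t+3}−z̄) = (7.3125) + (-3.1875) + (-3.4375) + (-12.1875) + (30.8125) = 19.3125
Denominator Σ(z_t−z̄)² = 177.5000
r_3 = 19.3125 / 177.5000 = 0.109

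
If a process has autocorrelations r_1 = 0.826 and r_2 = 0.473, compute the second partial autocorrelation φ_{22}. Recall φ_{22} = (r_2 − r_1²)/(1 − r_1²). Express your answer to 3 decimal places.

-0.659

φ_{22} = (r_2 − r_1²) / (1 − r_1²)
r_1² = (0.826)² = 0.682276
Numerator = 0.473 − 0.6823 = -0.2093; denominator = 1 − 0.6823 = 0.3177
φ_{22} = -0.2093 / 0.3177 = -0.659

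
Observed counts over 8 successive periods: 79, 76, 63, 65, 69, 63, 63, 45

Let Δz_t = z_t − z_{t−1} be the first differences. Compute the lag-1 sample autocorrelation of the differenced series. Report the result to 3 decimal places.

First differences Δz: -3, -13, 2, 4, -6, 0, -18
Mean of differences = -4.8571
Numerator Σ(Δz_t−Δz̄)(Δz_{t+1}−Δz̄) = -89.7347
Denominator Σ(Δz_t−Δz̄)² = 392.8571
r_1(Δz) = -89.7347 / 392.8571 = -0.228

-0.228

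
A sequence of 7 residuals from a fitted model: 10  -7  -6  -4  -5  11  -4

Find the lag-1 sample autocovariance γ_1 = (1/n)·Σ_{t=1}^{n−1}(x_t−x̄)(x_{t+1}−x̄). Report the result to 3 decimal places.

-13.052

Mean x̄ = (10 − 7 − 6 − 4 − 5 + 11 − 4)/7 = -0.7143
Σ_{t=1}^{6}(x_t−x̄)(x_{t+1}−x̄) = -91.3673
γ_1 = -91.3673 / 7 = -13.052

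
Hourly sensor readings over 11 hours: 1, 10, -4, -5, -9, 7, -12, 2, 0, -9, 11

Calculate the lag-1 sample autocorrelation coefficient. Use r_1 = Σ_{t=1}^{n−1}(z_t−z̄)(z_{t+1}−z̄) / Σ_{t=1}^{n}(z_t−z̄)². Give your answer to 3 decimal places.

-0.406

Mean z̄ = (1 + 10 − 4 − 5 − 9 + 7 − 12 + 2 + 0 − 9 + 11)/11 = -0.7273
Numerator Σ_{t=1}^{10}(z_t−z̄)(z_{t+1}−z̄) = -250.0744
Denominator Σ(z_t−z̄)² = 616.1818
r_1 = -250.0744 / 616.1818 = -0.406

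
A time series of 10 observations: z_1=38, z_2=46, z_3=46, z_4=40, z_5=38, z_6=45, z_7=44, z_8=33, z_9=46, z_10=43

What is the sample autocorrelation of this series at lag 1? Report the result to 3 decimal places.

Mean z̄ = (38 + 46 + 46 + 40 + 38 + 45 + 44 + 33 + 46 + 43)/10 = 41.9000
Numerator Σ_{t=1}^{9}(z_t−z̄)(z_{t+1}−z̄) = -55.8100
Denominator Σ(z_t−z̄)² = 178.9000
r_1 = -55.8100 / 178.9000 = -0.312

-0.312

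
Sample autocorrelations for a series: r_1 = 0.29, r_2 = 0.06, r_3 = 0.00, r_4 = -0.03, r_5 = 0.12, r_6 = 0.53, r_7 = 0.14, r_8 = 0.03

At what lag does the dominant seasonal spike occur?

6

The largest autocorrelation is r_6 = 0.53; the remaining lags stay at or below 0.29. The elevated value at lag 1 (0.29), dropping to 0.06 at lag 2, reflects decaying short-term dependence rather than seasonality.
The dominant spike at lag 6 indicates a seasonal period of 6.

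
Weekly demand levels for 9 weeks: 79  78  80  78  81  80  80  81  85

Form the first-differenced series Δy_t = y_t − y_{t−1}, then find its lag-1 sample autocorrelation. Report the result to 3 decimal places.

First differences Δy: -1, 2, -2, 3, -1, 0, 1, 4
Mean of differences = 0.7500
Numerator Σ(Δy_t−Δȳ)(Δy_{t+1}−Δȳ) = -13.8125
Denominator Σ(Δy_t−Δȳ)² = 31.5000
r_1(Δy) = -13.8125 / 31.5000 = -0.438

-0.438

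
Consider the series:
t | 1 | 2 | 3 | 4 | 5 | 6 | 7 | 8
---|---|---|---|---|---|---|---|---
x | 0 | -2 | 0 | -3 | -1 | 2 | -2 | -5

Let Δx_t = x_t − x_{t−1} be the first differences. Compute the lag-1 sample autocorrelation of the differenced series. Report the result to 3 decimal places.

First differences Δx: -2, 2, -3, 2, 3, -4, -3
Mean of differences = -0.7143
Numerator Σ(Δx_t−Δx̄)(Δx_{t+1}−Δx̄) = -10.5102
Denominator Σ(Δx_t−Δx̄)² = 51.4286
r_1(Δx) = -10.5102 / 51.4286 = -0.204

-0.204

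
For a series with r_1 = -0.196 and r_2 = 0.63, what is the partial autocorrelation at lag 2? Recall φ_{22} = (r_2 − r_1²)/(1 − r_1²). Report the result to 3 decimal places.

φ_{22} = (r_2 − r_1²) / (1 − r_1²)
r_1² = (-0.196)² = 0.038416
Numerator = 0.63 − 0.0384 = 0.5916; denominator = 1 − 0.0384 = 0.9616
φ_{22} = 0.5916 / 0.9616 = 0.615

0.615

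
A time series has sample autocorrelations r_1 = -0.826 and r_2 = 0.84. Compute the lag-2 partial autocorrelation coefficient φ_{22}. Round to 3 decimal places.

0.496

φ_{22} = (r_2 − r_1²) / (1 − r_1²)
r_1² = (-0.826)² = 0.682276
Numerator = 0.84 − 0.6823 = 0.1577; denominator = 1 − 0.6823 = 0.3177
φ_{22} = 0.1577 / 0.3177 = 0.496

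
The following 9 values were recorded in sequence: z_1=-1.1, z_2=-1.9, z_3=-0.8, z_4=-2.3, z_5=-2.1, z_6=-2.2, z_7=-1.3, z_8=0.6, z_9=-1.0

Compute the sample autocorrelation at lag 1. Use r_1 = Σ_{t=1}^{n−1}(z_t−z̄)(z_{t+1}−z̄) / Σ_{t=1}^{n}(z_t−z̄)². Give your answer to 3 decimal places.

0.166

Mean z̄ = (-1.1 − 1.9 − 0.8 − 2.3 − 2.1 − 2.2 − 1.3 + 0.6 − 1.0)/9 = -1.3444
Numerator Σ_{t=1}^{8}(z_t−z̄)(z_{t+1}−z̄) = 1.1280
Denominator Σ(z_t−z̄)² = 6.7822
r_1 = 1.1280 / 6.7822 = 0.166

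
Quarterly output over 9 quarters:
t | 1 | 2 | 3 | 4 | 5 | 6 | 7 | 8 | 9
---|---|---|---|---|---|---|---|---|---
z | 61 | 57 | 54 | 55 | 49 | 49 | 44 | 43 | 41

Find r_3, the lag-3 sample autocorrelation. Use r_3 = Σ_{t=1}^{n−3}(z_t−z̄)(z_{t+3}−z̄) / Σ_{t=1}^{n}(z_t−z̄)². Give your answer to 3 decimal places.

0.076

Mean z̄ = (61 + 57 + 54 + 55 + 49 + 49 + 44 + 43 + 41)/9 = 50.3333
Numerator Σ_{t=1}^{6}(z_t−z̄)(z_{t+3}−z̄) = 28.6667
Denominator Σ(z_t−z̄)² = 378.0000
r_3 = 28.6667 / 378.0000 = 0.076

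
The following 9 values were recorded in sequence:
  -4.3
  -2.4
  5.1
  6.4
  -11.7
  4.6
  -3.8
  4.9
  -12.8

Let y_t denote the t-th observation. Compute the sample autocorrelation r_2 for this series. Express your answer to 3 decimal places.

Mean ȳ = (-4.3 − 2.4 + 5.1 + 6.4 − 11.7 + 4.6 − 3.8 + 4.9 − 12.8)/9 = -1.5556
Numerator Σ_{t=1}^{7}(y_t−ȳ)(y_{t+2}−ȳ) = 44.2138
Denominator Σ(y_t−ȳ)² = 429.7822
r_2 = 44.2138 / 429.7822 = 0.103

0.103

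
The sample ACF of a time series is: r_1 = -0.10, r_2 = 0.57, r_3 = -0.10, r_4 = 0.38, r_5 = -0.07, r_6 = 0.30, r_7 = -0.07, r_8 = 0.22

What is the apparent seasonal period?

2

The largest autocorrelation is r_2 = 0.57, with weaker echoes at lags 4 (0.38), 6 (0.30) and 8 (0.22); the remaining lags stay at or below -0.07.
The dominant spike at lag 2 indicates a seasonal period of 2.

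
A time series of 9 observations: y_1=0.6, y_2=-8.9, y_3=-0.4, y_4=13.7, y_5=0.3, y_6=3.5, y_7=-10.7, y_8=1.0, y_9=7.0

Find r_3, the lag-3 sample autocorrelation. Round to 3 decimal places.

Mean ȳ = (0.6 − 8.9 − 0.4 + 13.7 + 0.3 + 3.5 − 10.7 + 1.0 + 7.0)/9 = 0.6778
Σ(y_t−ȳ)(y_{t+3}−ȳ) = (-1.0128) + (3.6183) + (-3.0417) + (-148.1640) + (-0.1217) + (17.8427) = -130.8793
Denominator Σ(y_t−ȳ)² = 440.1156
r_3 = -130.8793 / 440.1156 = -0.297

-0.297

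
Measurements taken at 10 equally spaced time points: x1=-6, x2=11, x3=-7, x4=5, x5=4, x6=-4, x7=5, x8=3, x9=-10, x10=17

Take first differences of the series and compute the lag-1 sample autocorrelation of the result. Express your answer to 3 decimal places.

-0.512

First differences Δx: 17, -18, 12, -1, -8, 9, -2, -13, 27
Mean of differences = 2.5556
Numerator Σ(Δx_t−Δx̄)(Δx_{t+1}−Δx̄) = -893.8642
Denominator Σ(Δx_t−Δx̄)² = 1746.2222
r_1(Δx) = -893.8642 / 1746.2222 = -0.512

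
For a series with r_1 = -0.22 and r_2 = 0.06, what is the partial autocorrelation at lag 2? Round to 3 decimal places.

0.012

φ_{22} = (r_2 − r_1²) / (1 − r_1²)
r_1² = (-0.22)² = 0.0484
Numerator = 0.06 − 0.0484 = 0.0116; denominator = 1 − 0.0484 = 0.9516
φ_{22} = 0.0116 / 0.9516 = 0.012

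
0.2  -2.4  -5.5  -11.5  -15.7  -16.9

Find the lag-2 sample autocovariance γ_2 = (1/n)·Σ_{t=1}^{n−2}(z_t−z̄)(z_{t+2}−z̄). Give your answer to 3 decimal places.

1.894

Mean z̄ = (0.2 − 2.4 − 5.5 − 11.5 − 15.7 − 16.9)/6 = -8.6333
Σ_{t=1}^{4}(z_t−z̄)(z_{t+2}−z̄) = 11.3644
γ_2 = 11.3644 / 6 = 1.894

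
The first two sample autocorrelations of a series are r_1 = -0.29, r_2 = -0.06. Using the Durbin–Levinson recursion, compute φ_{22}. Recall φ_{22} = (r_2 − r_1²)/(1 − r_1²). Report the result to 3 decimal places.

φ_{22} = (r_2 − r_1²) / (1 − r_1²)
r_1² = (-0.29)² = 0.0841
Numerator = -0.06 − 0.0841 = -0.1441; denominator = 1 − 0.0841 = 0.9159
φ_{22} = -0.1441 / 0.9159 = -0.157

-0.157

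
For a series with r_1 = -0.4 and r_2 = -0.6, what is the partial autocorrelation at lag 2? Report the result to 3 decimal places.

-0.905

φ_{22} = (r_2 − r_1²) / (1 − r_1²)
r_1² = (-0.4)² = 0.16
Numerator = -0.6 − 0.1600 = -0.7600; denominator = 1 − 0.1600 = 0.8400
φ_{22} = -0.7600 / 0.8400 = -0.905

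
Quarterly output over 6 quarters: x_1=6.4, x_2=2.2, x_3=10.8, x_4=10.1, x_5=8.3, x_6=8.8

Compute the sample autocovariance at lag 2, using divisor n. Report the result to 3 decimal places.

Mean x̄ = (6.4 + 2.2 + 10.8 + 10.1 + 8.3 + 8.8)/6 = 7.7667
Deviations: -1.3667, -5.5667, 3.0333, 2.3333, 0.5333, 1.0333
Σ_{t=1}^{4}(x_t−x̄)(x_{t+2}−x̄) = -13.1056
γ_2 = -13.1056 / 6 = -2.184

-2.184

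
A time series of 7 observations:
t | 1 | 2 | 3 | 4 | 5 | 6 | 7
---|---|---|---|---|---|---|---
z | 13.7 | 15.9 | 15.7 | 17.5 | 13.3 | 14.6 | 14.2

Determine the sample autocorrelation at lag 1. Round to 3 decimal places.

Mean z̄ = (13.7 + 15.9 + 15.7 + 17.5 + 13.3 + 14.6 + 14.2)/7 = 14.9857
Numerator Σ_{t=1}^{6}(z_t−z̄)(z_{t+1}−z̄) = -2.0116
Denominator Σ(z_t−z̄)² = 12.9286
r_1 = -2.0116 / 12.9286 = -0.156

-0.156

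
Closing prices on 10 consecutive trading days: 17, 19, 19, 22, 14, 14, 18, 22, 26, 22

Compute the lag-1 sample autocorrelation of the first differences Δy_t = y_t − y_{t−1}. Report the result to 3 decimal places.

-0.088

First differences Δy: 2, 0, 3, -8, 0, 4, 4, 4, -4
Mean of differences = 0.5556
Numerator Σ(Δy_t−Δȳ)(Δy_{t+1}−Δȳ) = -12.1975
Denominator Σ(Δy_t−Δȳ)² = 138.2222
r_1(Δy) = -12.1975 / 138.2222 = -0.088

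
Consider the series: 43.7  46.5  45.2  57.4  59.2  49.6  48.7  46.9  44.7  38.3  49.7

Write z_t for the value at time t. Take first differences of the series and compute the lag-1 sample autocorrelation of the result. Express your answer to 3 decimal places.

-0.128

First differences Δz: 2.8, -1.3, 12.2, 1.8, -9.6, -0.9, -1.8, -2.2, -6.4, 11.4
Mean of differences = 0.6000
Numerator Σ(Δz_t−Δz̄)(Δz_{t+1}−Δz̄) = -54.9200
Denominator Σ(Δz_t−Δz̄)² = 429.9800
r_1(Δz) = -54.9200 / 429.9800 = -0.128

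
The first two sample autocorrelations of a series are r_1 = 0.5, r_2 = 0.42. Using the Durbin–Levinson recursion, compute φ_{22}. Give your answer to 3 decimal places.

0.227

φ_{22} = (r_2 − r_1²) / (1 − r_1²)
r_1² = (0.5)² = 0.25
Numerator = 0.42 − 0.2500 = 0.1700; denominator = 1 − 0.2500 = 0.7500
φ_{22} = 0.1700 / 0.7500 = 0.227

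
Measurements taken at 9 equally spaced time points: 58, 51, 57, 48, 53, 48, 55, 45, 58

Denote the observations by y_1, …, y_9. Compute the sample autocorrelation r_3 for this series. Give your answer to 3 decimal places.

Mean ȳ = (58 + 51 + 57 + 48 + 53 + 48 + 55 + 45 + 58)/9 = 52.5556
Numerator Σ_{t=1}^{6}(y_t−ȳ)(y_{t+3}−ȳ) = -85.0370
Denominator Σ(y_t−ȳ)² = 186.2222
r_3 = -85.0370 / 186.2222 = -0.457

-0.457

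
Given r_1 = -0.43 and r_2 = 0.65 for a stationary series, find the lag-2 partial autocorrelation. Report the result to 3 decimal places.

φ_{22} = (r_2 − r_1²) / (1 − r_1²)
r_1² = (-0.43)² = 0.1849
Numerator = 0.65 − 0.1849 = 0.4651; denominator = 1 − 0.1849 = 0.8151
φ_{22} = 0.4651 / 0.8151 = 0.571

0.571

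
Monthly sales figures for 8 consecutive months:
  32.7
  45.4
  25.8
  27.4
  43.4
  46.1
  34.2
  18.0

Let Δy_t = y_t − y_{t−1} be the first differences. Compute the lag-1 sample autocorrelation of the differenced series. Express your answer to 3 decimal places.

-0.066

First differences Δy: 12.7, -19.6, 1.6, 16.0, 2.7, -11.9, -16.2
Mean of differences = -2.1000
Numerator Σ(Δy_t−Δȳ)(Δy_{t+1}−Δȳ) = -78.7600
Denominator Σ(Δy_t−Δȳ)² = 1184.4800
r_1(Δy) = -78.7600 / 1184.4800 = -0.066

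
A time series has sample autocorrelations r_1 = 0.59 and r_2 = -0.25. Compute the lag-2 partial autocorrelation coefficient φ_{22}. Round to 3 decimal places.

-0.917

φ_{22} = (r_2 − r_1²) / (1 − r_1²)
r_1² = (0.59)² = 0.3481
Numerator = -0.25 − 0.3481 = -0.5981; denominator = 1 − 0.3481 = 0.6519
φ_{22} = -0.5981 / 0.6519 = -0.917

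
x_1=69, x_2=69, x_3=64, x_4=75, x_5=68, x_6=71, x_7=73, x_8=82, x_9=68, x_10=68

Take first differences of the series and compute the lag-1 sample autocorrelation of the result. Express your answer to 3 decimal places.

-0.526

First differences Δx: 0, -5, 11, -7, 3, 2, 9, -14, 0
Mean of differences = -0.1111
Numerator Σ(Δx_t−Δx̄)(Δx_{t+1}−Δx̄) = -255.1235
Denominator Σ(Δx_t−Δx̄)² = 484.8889
r_1(Δx) = -255.1235 / 484.8889 = -0.526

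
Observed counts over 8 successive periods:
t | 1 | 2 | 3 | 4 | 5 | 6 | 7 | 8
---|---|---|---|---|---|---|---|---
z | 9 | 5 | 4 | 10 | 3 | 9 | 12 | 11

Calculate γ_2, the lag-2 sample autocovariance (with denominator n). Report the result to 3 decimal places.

Mean z̄ = (9 + 5 + 4 + 10 + 3 + 9 + 12 + 11)/8 = 7.8750
Deviations: 1.1250, -2.8750, -3.8750, 2.1250, -4.8750, 1.1250, 4.1250, 3.1250
Σ_{t=1}^{6}(z_t−z̄)(z_{t+2}−z̄) = -5.7813
γ_2 = -5.7813 / 8 = -0.723

-0.723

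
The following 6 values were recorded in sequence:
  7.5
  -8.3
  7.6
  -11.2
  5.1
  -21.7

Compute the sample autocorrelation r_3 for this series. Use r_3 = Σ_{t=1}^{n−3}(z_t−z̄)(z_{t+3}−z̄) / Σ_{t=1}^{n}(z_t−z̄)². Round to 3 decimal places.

Mean z̄ = (7.5 − 8.3 + 7.6 − 11.2 + 5.1 − 21.7)/6 = -3.5000
Σ(z_t−z̄)(z_{t+3}−z̄) = (-84.7000) + (-41.2800) + (-202.0200) = -328.0000
Denominator Σ(z_t−z̄)² = 731.7400
r_3 = -328.0000 / 731.7400 = -0.448

-0.448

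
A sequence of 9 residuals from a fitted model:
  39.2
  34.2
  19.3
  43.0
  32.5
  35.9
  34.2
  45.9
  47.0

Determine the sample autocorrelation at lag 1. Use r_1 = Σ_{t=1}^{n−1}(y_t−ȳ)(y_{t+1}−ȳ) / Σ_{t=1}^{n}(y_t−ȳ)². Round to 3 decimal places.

-0.036

Mean ȳ = (39.2 + 34.2 + 19.3 + 43.0 + 32.5 + 35.9 + 34.2 + 45.9 + 47.0)/9 = 36.8000
Numerator Σ_{t=1}^{8}(y_t−ȳ)(y_{t+1}−ȳ) = -20.5300
Denominator Σ(y_t−ȳ)² = 570.1200
r_1 = -20.5300 / 570.1200 = -0.036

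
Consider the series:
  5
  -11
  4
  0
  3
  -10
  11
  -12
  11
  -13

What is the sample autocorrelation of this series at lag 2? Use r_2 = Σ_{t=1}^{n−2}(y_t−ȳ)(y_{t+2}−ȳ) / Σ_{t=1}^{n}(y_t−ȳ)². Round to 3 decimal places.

Mean ȳ = (5 − 11 + 4 + 0 + 3 − 10 + 11 − 12 + 11 − 13)/10 = -1.2000
Numerator Σ_{t=1}^{8}(y_t−ȳ)(y_{t+2}−ȳ) = 454.3200
Denominator Σ(y_t−ȳ)² = 811.6000
r_2 = 454.3200 / 811.6000 = 0.560

0.560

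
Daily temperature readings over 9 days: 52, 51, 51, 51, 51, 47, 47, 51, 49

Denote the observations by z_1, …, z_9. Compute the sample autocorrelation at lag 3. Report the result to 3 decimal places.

0.036

Mean z̄ = (52 + 51 + 51 + 51 + 51 + 47 + 47 + 51 + 49)/9 = 50.0000
Σ(z_t−z̄)(z_{t+3}−z̄) = (2.0000) + (1.0000) + (-3.0000) + (-3.0000) + (1.0000) + (3.0000) = 1.0000
Denominator Σ(z_t−z̄)² = 28.0000
r_3 = 1.0000 / 28.0000 = 0.036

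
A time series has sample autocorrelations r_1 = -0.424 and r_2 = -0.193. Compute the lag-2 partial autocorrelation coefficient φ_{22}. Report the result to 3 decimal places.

-0.454

φ_{22} = (r_2 − r_1²) / (1 − r_1²)
r_1² = (-0.424)² = 0.179776
Numerator = -0.193 − 0.1798 = -0.3728; denominator = 1 − 0.1798 = 0.8202
φ_{22} = -0.3728 / 0.8202 = -0.454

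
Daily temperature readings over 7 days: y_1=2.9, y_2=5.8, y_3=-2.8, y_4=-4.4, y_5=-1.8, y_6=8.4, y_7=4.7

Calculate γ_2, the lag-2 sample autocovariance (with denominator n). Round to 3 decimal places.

Mean ȳ = (2.9 + 5.8 − 2.8 − 4.4 − 1.8 + 8.4 + 4.7)/7 = 1.8286
Deviations: 1.0714, 3.9714, -4.6286, -6.2286, -3.6286, 6.5714, 2.8714
Σ_{t=1}^{5}(y_t−ȳ)(y_{t+2}−ȳ) = -64.2502
γ_2 = -64.2502 / 7 = -9.179

-9.179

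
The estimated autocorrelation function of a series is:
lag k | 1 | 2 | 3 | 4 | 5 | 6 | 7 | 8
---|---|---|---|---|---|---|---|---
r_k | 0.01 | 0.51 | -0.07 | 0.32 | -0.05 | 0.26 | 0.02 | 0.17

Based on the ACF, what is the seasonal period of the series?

2

The largest autocorrelation is r_2 = 0.51, with weaker echoes at lags 4 (0.32), 6 (0.26) and 8 (0.17); the remaining lags stay at or below 0.02.
The dominant spike at lag 2 indicates a seasonal period of 2.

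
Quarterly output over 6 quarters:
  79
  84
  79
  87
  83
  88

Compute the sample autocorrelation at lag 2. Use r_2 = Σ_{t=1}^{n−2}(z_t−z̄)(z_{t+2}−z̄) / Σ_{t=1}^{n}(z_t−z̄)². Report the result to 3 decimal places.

Mean z̄ = (79 + 84 + 79 + 87 + 83 + 88)/6 = 83.3333
Deviations from mean: -4.3333, 0.6667, -4.3333, 3.6667, -0.3333, 4.6667
Numerator Σ_{t=1}^{4}(z_t−z̄)(z_{t+2}−z̄) = 39.7778
Denominator Σ(z_t−z̄)² = 73.3333
r_2 = 39.7778 / 73.3333 = 0.542

0.542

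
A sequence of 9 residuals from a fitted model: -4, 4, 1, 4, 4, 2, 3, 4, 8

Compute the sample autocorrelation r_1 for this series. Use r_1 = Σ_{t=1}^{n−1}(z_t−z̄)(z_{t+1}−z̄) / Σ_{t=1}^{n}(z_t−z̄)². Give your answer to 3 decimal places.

Mean z̄ = (-4 + 4 + 1 + 4 + 4 + 2 + 3 + 4 + 8)/9 = 2.8889
Numerator Σ_{t=1}^{8}(z_t−z̄)(z_{t+1}−z̄) = -5.9012
Denominator Σ(z_t−z̄)² = 82.8889
r_1 = -5.9012 / 82.8889 = -0.071

-0.071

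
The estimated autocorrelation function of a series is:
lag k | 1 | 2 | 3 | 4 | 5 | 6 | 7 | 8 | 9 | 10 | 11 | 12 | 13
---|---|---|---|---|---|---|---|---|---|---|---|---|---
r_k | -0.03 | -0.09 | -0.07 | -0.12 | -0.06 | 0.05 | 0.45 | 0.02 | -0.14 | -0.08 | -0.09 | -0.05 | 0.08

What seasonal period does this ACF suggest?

7

The largest autocorrelation is r_7 = 0.45; the remaining lags stay at or below 0.08.
The dominant spike at lag 7 indicates a seasonal period of 7.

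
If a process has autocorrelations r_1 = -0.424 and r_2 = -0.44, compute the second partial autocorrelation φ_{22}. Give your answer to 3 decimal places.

-0.756

φ_{22} = (r_2 − r_1²) / (1 − r_1²)
r_1² = (-0.424)² = 0.179776
Numerator = -0.44 − 0.1798 = -0.6198; denominator = 1 − 0.1798 = 0.8202
φ_{22} = -0.6198 / 0.8202 = -0.756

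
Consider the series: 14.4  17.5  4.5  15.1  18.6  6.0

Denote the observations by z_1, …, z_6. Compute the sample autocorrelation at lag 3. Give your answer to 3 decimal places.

Mean z̄ = (14.4 + 17.5 + 4.5 + 15.1 + 18.6 + 6.0)/6 = 12.6833
Σ(z_t−z̄)(z_{t+3}−z̄) = (4.1486) + (28.4986) + (54.6919) = 87.3392
Denominator Σ(z_t−z̄)² = 178.6283
r_3 = 87.3392 / 178.6283 = 0.489

0.489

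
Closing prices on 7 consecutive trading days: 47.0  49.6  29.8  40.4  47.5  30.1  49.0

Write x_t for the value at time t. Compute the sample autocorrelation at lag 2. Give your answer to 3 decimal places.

Mean x̄ = (47.0 + 49.6 + 29.8 + 40.4 + 47.5 + 30.1 + 49.0)/7 = 41.9143
Deviations from mean: 5.0857, 7.6857, -12.1143, -1.5143, 5.5857, -11.8143, 7.0857
Numerator Σ_{t=1}^{5}(x_t−x̄)(x_{t+2}−x̄) = -83.4461
Denominator Σ(x_t−x̄)² = 454.9686
r_2 = -83.4461 / 454.9686 = -0.183

-0.183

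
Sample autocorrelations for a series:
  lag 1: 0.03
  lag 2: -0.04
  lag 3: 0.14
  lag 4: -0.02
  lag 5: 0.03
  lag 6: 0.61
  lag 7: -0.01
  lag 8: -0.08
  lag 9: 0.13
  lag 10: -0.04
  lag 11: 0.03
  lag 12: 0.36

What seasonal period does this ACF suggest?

6

The largest autocorrelation is r_6 = 0.61, with a weaker echo at lag 12 (0.36); the remaining lags stay at or below 0.14.
The dominant spike at lag 6 indicates a seasonal period of 6.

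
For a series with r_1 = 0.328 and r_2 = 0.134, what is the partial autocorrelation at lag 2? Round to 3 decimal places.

0.030

φ_{22} = (r_2 − r_1²) / (1 − r_1²)
r_1² = (0.328)² = 0.107584
Numerator = 0.134 − 0.1076 = 0.0264; denominator = 1 − 0.1076 = 0.8924
φ_{22} = 0.0264 / 0.8924 = 0.030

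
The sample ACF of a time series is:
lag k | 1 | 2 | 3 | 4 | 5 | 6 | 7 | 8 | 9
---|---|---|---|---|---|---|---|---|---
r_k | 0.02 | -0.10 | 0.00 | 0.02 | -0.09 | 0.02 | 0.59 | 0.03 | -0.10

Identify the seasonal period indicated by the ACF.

7

The largest autocorrelation is r_7 = 0.59; the remaining lags stay at or below 0.03.
The dominant spike at lag 7 indicates a seasonal period of 7.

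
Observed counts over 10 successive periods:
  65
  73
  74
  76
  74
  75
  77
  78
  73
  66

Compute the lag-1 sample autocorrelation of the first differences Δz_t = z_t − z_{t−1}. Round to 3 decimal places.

First differences Δz: 8, 1, 2, -2, 1, 2, 1, -5, -7
Mean of differences = 0.1111
Numerator Σ(Δz_t−Δz̄)(Δz_{t+1}−Δz̄) = 37.9877
Denominator Σ(Δz_t−Δz̄)² = 152.8889
r_1(Δz) = 37.9877 / 152.8889 = 0.248

0.248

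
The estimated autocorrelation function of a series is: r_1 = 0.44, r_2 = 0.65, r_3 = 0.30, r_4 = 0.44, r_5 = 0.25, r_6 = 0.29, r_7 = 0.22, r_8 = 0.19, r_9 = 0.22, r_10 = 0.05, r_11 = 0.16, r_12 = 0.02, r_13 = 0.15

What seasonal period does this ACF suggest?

2

The largest autocorrelation is r_2 = 0.65; the remaining lags stay at or below 0.44.
The dominant spike at lag 2 indicates a seasonal period of 2.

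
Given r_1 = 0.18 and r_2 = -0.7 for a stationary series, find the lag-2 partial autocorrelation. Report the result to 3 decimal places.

φ_{22} = (r_2 − r_1²) / (1 − r_1²)
r_1² = (0.18)² = 0.0324
Numerator = -0.7 − 0.0324 = -0.7324; denominator = 1 − 0.0324 = 0.9676
φ_{22} = -0.7324 / 0.9676 = -0.757

-0.757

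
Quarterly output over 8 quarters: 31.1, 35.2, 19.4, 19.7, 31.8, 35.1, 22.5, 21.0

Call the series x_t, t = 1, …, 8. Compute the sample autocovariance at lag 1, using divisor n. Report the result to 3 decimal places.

2.651

Mean x̄ = (31.1 + 35.2 + 19.4 + 19.7 + 31.8 + 35.1 + 22.5 + 21.0)/8 = 26.9750
Deviations: 4.1250, 8.2250, -7.5750, -7.2750, 4.8250, 8.1250, -4.4750, -5.9750
Σ_{t=1}^{7}(x_t−x̄)(x_{t+1}−x̄) = 21.2119
γ_1 = 21.2119 / 8 = 2.651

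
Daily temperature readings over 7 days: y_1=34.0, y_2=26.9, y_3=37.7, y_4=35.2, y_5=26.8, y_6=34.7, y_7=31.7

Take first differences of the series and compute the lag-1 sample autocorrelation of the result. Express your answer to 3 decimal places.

-0.540

First differences Δy: -7.1, 10.8, -2.5, -8.4, 7.9, -3.0
Mean of differences = -0.3833
Numerator Σ(Δy_t−Δȳ)(Δy_{t+1}−Δȳ) = -169.8969
Denominator Σ(Δy_t−Δȳ)² = 314.3883
r_1(Δy) = -169.8969 / 314.3883 = -0.540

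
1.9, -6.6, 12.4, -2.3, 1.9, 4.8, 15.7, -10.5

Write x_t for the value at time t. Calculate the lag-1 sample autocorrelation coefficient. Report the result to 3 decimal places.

Mean x̄ = (1.9 − 6.6 + 12.4 − 2.3 + 1.9 + 4.8 + 15.7 − 10.5)/8 = 2.1625
Deviations from mean: -0.2625, -8.7625, 10.2375, -4.4625, -0.2625, 2.6375, 13.5375, -12.6625
Σ(x_t−x̄)(x_{t+1}−x̄) = (2.3002) + (-89.7061) + (-45.6848) + (1.1714) + (-0.6923) + (35.7052) + (-171.4186) = -268.3252
Denominator Σ(x_t−x̄)² = 552.1988
r_1 = -268.3252 / 552.1988 = -0.486

-0.486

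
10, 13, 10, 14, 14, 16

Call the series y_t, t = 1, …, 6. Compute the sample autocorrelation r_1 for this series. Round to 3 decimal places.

0.028

Mean ȳ = (10 + 13 + 10 + 14 + 14 + 16)/6 = 12.8333
Deviations from mean: -2.8333, 0.1667, -2.8333, 1.1667, 1.1667, 3.1667
Σ(y_t−ȳ)(y_{t+1}−ȳ) = (-0.4722) + (-0.4722) + (-3.3056) + (1.3611) + (3.6944) = 0.8056
Denominator Σ(y_t−ȳ)² = 28.8333
r_1 = 0.8056 / 28.8333 = 0.028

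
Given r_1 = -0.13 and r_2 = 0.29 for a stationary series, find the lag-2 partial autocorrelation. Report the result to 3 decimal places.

φ_{22} = (r_2 − r_1²) / (1 − r_1²)
r_1² = (-0.13)² = 0.0169
Numerator = 0.29 − 0.0169 = 0.2731; denominator = 1 − 0.0169 = 0.9831
φ_{22} = 0.2731 / 0.9831 = 0.278

0.278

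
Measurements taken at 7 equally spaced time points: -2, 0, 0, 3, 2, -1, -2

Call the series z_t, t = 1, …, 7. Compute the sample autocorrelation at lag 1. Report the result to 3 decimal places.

Mean z̄ = (-2 + 0 + 0 + 3 + 2 − 1 − 2)/7 = 0.0000
Deviations from mean: -2.0000, 0.0000, 0.0000, 3.0000, 2.0000, -1.0000, -2.0000
Σ(z_t−z̄)(z_{t+1}−z̄) = (0.0000) + (0.0000) + (0.0000) + (6.0000) + (-2.0000) + (2.0000) = 6.0000
Denominator Σ(z_t−z̄)² = 22.0000
r_1 = 6.0000 / 22.0000 = 0.273

0.273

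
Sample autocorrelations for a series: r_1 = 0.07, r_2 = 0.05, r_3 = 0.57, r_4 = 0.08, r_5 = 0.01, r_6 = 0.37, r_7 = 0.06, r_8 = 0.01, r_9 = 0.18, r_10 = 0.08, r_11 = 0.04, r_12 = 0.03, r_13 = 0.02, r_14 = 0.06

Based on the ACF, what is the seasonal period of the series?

3

The largest autocorrelation is r_3 = 0.57, with weaker echoes at lags 6 (0.37) and 9 (0.18); the remaining lags stay at or below 0.08.
The dominant spike at lag 3 indicates a seasonal period of 3.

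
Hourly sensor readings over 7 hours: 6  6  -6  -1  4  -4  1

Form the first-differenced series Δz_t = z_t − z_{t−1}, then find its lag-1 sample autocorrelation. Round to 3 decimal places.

-0.445

First differences Δz: 0, -12, 5, 5, -8, 5
Mean of differences = -0.8333
Numerator Σ(Δz_t−Δz̄)(Δz_{t+1}−Δz̄) = -124.0278
Denominator Σ(Δz_t−Δz̄)² = 278.8333
r_1(Δz) = -124.0278 / 278.8333 = -0.445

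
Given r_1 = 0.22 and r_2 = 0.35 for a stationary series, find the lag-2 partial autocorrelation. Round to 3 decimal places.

φ_{22} = (r_2 − r_1²) / (1 − r_1²)
r_1² = (0.22)² = 0.0484
Numerator = 0.35 − 0.0484 = 0.3016; denominator = 1 − 0.0484 = 0.9516
φ_{22} = 0.3016 / 0.9516 = 0.317

0.317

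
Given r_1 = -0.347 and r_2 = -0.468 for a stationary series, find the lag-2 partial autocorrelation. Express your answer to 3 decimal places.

-0.669

φ_{22} = (r_2 − r_1²) / (1 − r_1²)
r_1² = (-0.347)² = 0.120409
Numerator = -0.468 − 0.1204 = -0.5884; denominator = 1 − 0.1204 = 0.8796
φ_{22} = -0.5884 / 0.8796 = -0.669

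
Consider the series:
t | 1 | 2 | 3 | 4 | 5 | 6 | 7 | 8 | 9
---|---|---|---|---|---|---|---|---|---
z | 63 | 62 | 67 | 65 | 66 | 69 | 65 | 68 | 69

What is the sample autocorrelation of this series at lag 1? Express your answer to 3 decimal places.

0.160

Mean z̄ = (63 + 62 + 67 + 65 + 66 + 69 + 65 + 68 + 69)/9 = 66.0000
Numerator Σ_{t=1}^{8}(z_t−z̄)(z_{t+1}−z̄) = 8.0000
Denominator Σ(z_t−z̄)² = 50.0000
r_1 = 8.0000 / 50.0000 = 0.160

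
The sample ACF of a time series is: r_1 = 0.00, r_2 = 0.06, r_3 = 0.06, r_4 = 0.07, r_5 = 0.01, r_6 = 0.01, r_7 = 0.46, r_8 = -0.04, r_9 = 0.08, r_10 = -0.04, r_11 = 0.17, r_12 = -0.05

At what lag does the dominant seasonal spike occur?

The largest autocorrelation is r_7 = 0.46; the remaining lags stay at or below 0.17.
The dominant spike at lag 7 indicates a seasonal period of 7.

7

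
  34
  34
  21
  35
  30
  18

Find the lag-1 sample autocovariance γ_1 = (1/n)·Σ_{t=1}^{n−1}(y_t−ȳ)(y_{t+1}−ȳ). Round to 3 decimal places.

-11.130

Mean ȳ = (34 + 34 + 21 + 35 + 30 + 18)/6 = 28.6667
Deviations: 5.3333, 5.3333, -7.6667, 6.3333, 1.3333, -10.6667
Σ_{t=1}^{5}(y_t−ȳ)(y_{t+1}−ȳ) = -66.7778
γ_1 = -66.7778 / 6 = -11.130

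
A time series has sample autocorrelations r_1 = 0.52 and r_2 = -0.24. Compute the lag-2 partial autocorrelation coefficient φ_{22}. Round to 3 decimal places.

-0.700

φ_{22} = (r_2 − r_1²) / (1 − r_1²)
r_1² = (0.52)² = 0.2704
Numerator = -0.24 − 0.2704 = -0.5104; denominator = 1 − 0.2704 = 0.7296
φ_{22} = -0.5104 / 0.7296 = -0.700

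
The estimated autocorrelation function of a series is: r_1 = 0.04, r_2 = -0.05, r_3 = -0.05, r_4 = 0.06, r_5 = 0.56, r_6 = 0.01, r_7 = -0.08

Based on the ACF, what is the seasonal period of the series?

The largest autocorrelation is r_5 = 0.56; the remaining lags stay at or below 0.06.
The dominant spike at lag 5 indicates a seasonal period of 5.

5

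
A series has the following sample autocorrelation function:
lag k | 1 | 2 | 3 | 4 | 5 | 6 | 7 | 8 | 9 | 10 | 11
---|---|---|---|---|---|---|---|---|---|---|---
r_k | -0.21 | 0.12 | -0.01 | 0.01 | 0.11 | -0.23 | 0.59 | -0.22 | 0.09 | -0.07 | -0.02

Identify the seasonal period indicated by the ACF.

7

The largest autocorrelation is r_7 = 0.59; the remaining lags stay at or below 0.12.
The dominant spike at lag 7 indicates a seasonal period of 7.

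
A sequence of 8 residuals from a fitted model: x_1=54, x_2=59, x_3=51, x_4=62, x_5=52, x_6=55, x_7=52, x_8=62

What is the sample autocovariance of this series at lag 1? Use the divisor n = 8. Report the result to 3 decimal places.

-11.455

Mean x̄ = (54 + 59 + 51 + 62 + 52 + 55 + 52 + 62)/8 = 55.8750
Deviations: -1.8750, 3.1250, -4.8750, 6.1250, -3.8750, -0.8750, -3.8750, 6.1250
Σ_{t=1}^{7}(x_t−x̄)(x_{t+1}−x̄) = -91.6406
γ_1 = -91.6406 / 8 = -11.455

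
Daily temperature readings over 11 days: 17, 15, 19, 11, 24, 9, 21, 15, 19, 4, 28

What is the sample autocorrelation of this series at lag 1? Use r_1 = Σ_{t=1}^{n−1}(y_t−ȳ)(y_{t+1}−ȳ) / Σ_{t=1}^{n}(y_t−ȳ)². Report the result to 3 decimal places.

-0.714

Mean ȳ = (17 + 15 + 19 + 11 + 24 + 9 + 21 + 15 + 19 + 4 + 28)/11 = 16.5455
Numerator Σ_{t=1}^{10}(y_t−ȳ)(y_{t+1}−ȳ) = -334.4793
Denominator Σ(y_t−ȳ)² = 468.7273
r_1 = -334.4793 / 468.7273 = -0.714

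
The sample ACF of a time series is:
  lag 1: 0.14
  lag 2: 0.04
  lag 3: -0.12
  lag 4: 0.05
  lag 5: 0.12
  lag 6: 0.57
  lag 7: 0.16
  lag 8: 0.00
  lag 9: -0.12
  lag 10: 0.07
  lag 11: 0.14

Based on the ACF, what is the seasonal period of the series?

The largest autocorrelation is r_6 = 0.57; the remaining lags stay at or below 0.16.
The dominant spike at lag 6 indicates a seasonal period of 6.

6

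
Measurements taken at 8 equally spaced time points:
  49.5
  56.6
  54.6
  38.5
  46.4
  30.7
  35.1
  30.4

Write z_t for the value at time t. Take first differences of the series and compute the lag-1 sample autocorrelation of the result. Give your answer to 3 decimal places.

-0.636

First differences Δz: 7.1, -2.0, -16.1, 7.9, -15.7, 4.4, -4.7
Mean of differences = -2.7286
Numerator Σ(Δz_t−Δz̄)(Δz_{t+1}−Δz̄) = -389.0894
Denominator Σ(Δz_t−Δz̄)² = 611.8543
r_1(Δz) = -389.0894 / 611.8543 = -0.636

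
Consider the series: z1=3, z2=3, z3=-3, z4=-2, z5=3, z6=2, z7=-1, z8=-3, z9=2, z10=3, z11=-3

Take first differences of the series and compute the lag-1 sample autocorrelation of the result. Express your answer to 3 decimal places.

First differences Δz: 0, -6, 1, 5, -1, -3, -2, 5, 1, -6
Mean of differences = -0.6000
Numerator Σ(Δz_t−Δz̄)(Δz_{t+1}−Δz̄) = -8.3600
Denominator Σ(Δz_t−Δz̄)² = 134.4000
r_1(Δz) = -8.3600 / 134.4000 = -0.062

-0.062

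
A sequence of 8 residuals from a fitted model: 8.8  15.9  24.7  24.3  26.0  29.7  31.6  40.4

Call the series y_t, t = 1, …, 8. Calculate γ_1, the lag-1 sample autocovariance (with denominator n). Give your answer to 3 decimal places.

35.826

Mean ȳ = (8.8 + 15.9 + 24.7 + 24.3 + 26.0 + 29.7 + 31.6 + 40.4)/8 = 25.1750
Σ_{t=1}^{7}(y_t−ȳ)(y_{t+1}−ȳ) = 286.6044
γ_1 = 286.6044 / 8 = 35.826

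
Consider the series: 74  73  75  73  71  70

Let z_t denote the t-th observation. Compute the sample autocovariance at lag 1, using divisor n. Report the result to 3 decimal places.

Mean z̄ = (74 + 73 + 75 + 73 + 71 + 70)/6 = 72.6667
Deviations: 1.3333, 0.3333, 2.3333, 0.3333, -1.6667, -2.6667
Σ_{t=1}^{5}(z_t−z̄)(z_{t+1}−z̄) = 5.8889
γ_1 = 5.8889 / 6 = 0.981

0.981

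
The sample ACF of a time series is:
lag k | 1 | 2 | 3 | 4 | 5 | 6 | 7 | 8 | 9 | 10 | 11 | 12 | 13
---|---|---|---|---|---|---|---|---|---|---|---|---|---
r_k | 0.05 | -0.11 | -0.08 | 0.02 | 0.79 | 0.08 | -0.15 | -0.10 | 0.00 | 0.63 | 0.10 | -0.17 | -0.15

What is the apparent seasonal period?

5

The largest autocorrelation is r_5 = 0.79, with a weaker echo at lag 10 (0.63); the remaining lags stay at or below 0.10.
The dominant spike at lag 5 indicates a seasonal period of 5.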